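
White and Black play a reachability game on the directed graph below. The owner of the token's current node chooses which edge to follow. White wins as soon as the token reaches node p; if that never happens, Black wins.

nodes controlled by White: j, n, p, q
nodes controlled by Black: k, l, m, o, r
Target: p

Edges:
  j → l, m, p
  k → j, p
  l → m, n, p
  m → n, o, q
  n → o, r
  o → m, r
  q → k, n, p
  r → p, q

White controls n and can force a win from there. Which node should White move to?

A0 = {p}
A1: add {j, q} — j (White) has j→p; q (White) has q→p.
A2: add {k, r} — k (Black): all of {j, p} already in; r (Black): all of {p, q} already in.
A3: add {n} — n (White) has n→r.
A4 = A3; e.g. l (Black) can still go to m. Fixed point.
From n, successor r is in the attractor (rank 2); the other successor o is not.

r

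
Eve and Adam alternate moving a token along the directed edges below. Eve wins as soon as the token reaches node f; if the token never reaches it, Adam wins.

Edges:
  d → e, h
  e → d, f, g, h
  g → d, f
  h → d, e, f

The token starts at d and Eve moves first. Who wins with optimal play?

Track states (vertex, player-to-move).
A0 = {(f,Eve), (f,Adam)}
A1: add {(e,Eve), (g,Eve), (h,Eve)}.
A2: add {(d,Adam)}.
A3 = A2; e.g. (d,Eve) stays out. (d,Eve) never enters ⇒ Adam avoids the target.

Adam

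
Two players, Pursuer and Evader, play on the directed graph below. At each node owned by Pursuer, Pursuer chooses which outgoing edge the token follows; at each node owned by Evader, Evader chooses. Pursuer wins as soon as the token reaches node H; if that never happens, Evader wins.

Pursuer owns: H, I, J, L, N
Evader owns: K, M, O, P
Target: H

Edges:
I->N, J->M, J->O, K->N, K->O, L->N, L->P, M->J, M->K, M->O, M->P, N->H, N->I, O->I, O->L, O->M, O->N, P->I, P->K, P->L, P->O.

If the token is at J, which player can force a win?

Evader

A0 = {H}
A1: add {N} — N (Pursuer) has N→H.
A2: add {I, L} — I (Pursuer) has I→N; L (Pursuer) has L→N.
A3 = A2; e.g. J (Pursuer) has no edge into A2. Fixed point.
J never enters the attractor, so Evader can avoid the target forever.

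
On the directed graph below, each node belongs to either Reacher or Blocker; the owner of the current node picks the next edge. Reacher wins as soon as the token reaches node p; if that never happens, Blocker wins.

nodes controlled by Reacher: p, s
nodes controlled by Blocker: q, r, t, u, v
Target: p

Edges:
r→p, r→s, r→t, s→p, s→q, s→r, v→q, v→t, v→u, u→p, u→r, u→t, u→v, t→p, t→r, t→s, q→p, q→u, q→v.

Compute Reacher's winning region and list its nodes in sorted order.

A0 = {p}
A1: add {s} — s (Reacher) has s→p.
A2 = A1; e.g. q (Blocker) can still go to u. Fixed point.
Reacher's winning region = {p, s}.

p, s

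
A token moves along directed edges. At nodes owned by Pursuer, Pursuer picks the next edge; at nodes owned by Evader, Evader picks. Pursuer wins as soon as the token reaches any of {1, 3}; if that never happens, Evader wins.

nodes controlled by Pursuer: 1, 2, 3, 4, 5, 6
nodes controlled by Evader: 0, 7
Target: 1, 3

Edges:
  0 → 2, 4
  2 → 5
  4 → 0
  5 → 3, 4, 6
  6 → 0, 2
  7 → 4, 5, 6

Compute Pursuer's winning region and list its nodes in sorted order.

1, 2, 3, 5, 6

A0 = {1, 3}
A1: add {5} — 5 (Pursuer) has 5→3.
A2: add {2} — 2 (Pursuer) has 2→5.
A3: add {6} — 6 (Pursuer) has 6→2.
A4 = A3; e.g. 0 (Evader) can still go to 4. Fixed point.
Pursuer's winning region = {1, 2, 3, 5, 6}.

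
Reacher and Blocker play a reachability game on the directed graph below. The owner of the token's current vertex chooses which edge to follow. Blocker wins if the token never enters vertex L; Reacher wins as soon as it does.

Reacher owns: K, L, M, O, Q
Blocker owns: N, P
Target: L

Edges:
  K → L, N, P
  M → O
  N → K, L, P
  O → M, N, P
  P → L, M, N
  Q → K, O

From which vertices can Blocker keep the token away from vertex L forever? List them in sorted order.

A0 = {L}
A1: add {K} — K (Reacher) has K→L.
A2: add {Q} — Q (Reacher) has Q→K.
A3 = A2; e.g. M (Reacher) has no edge into A2. Fixed point.
Reacher's attractor = {K, L, Q}; Blocker avoids the target exactly from the complement.

M, N, O, P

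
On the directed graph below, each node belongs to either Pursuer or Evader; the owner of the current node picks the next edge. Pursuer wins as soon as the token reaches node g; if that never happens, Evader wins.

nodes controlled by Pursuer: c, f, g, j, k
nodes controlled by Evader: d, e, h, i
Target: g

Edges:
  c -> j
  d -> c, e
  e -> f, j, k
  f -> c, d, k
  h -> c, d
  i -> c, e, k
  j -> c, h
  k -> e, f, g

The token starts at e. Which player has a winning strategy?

Evader

A0 = {g}
A1: add {k} — k (Pursuer) has k→g.
A2: add {f} — f (Pursuer) has f→k.
A3 = A2; e.g. c (Pursuer) has no edge into A2. Fixed point.
e never enters the attractor, so Evader can avoid the target forever.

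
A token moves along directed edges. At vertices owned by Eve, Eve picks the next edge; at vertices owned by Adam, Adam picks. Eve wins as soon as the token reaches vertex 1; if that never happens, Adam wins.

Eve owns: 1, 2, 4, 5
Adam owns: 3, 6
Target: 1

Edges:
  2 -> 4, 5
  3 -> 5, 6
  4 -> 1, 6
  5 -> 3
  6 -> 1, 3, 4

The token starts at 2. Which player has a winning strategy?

A0 = {1}
A1: add {4} — 4 (Eve) has 4→1.
A2: add {2} — 2 (Eve) has 2→4.
A3 = A2; e.g. 3 (Adam) can still go to 5. Fixed point.
2 ∈ A2, so Eve can force the target.

Eve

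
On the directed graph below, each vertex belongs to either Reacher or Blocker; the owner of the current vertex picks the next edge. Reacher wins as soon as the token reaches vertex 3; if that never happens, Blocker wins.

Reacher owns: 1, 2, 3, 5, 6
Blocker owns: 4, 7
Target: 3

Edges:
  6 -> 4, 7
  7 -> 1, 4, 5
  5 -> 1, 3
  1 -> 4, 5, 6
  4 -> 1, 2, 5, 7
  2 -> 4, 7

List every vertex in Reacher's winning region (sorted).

1, 3, 5

A0 = {3}
A1: add {5} — 5 (Reacher) has 5→3.
A2: add {1} — 1 (Reacher) has 1→5.
A3 = A2; e.g. 2 (Reacher) has no edge into A2. Fixed point.
Reacher's winning region = {1, 3, 5}.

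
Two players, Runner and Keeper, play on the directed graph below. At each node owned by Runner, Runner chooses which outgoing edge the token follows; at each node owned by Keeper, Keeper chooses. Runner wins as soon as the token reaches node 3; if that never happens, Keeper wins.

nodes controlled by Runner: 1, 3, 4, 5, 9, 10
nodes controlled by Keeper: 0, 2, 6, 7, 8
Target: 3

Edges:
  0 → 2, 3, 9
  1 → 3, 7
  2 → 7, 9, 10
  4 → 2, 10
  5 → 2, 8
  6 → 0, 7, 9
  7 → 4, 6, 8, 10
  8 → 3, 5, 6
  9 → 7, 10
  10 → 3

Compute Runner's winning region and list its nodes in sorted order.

A0 = {3}
A1: add {1, 10} — 1 (Runner) has 1→3; 10 (Runner) has 10→3.
A2: add {4, 9} — 4 (Runner) has 4→10; 9 (Runner) has 9→10.
A3 = A2; e.g. 0 (Keeper) can still go to 2. Fixed point.
Runner's winning region = {1, 3, 4, 9, 10}.

1, 3, 4, 9, 10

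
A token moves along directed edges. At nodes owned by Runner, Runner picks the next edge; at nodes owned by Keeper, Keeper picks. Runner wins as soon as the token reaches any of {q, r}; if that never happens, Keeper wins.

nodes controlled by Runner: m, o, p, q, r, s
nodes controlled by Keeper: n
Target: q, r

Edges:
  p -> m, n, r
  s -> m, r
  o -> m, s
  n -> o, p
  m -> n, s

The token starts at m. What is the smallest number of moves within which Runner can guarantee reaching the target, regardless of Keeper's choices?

2

A0 = {q, r}
A1: add {p, s} — p (Runner) has p→r; s (Runner) has s→r.
A2: add {m, o} — m (Runner) has m→s; o (Runner) has o→s.
m enters the attractor at level 2, so Runner can force the target in 2 moves from there.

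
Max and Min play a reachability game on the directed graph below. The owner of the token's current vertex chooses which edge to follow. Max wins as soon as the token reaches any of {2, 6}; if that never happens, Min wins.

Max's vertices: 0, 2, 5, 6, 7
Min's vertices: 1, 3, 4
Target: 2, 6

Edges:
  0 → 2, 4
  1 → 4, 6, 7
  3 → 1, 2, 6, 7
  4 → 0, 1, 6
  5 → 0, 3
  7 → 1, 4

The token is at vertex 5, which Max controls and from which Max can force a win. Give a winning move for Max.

A0 = {2, 6}
A1: add {0} — 0 (Max) has 0→2.
A2: add {5} — 5 (Max) has 5→0.
A3 = A2; e.g. 1 (Min) can still go to 4. Fixed point.
From 5, successor 0 is in the attractor (rank 1); the other successor 3 is not.

0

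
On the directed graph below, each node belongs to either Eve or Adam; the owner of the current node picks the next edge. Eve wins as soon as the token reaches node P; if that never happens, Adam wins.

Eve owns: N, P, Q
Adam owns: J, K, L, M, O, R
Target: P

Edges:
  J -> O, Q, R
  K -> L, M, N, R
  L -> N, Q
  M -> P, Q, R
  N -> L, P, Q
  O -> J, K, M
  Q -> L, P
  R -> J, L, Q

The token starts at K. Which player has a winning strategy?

A0 = {P}
A1: add {N, Q} — N (Eve) has N→P; Q (Eve) has Q→P.
A2: add {L} — L (Adam): all of {N, Q} already in.
A3 = A2; e.g. J (Adam) can still go to O. Fixed point.
K never enters the attractor, so Adam can avoid the target forever.

Adam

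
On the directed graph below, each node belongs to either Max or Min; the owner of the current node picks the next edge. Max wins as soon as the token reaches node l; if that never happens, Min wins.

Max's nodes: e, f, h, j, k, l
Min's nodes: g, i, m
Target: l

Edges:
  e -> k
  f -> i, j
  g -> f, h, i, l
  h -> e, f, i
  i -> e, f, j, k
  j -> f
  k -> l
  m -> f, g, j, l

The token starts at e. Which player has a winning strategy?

Max

A0 = {l}
A1: add {k} — k (Max) has k→l.
A2: add {e} — e (Max) has e→k.
e ∈ A2, so Max can force the target.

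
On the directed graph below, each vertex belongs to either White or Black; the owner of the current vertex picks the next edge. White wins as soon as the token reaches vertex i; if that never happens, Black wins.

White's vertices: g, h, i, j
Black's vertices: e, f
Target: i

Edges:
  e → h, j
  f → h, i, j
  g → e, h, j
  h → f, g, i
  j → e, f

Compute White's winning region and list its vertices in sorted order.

A0 = {i}
A1: add {h} — h (White) has h→i.
A2: add {g} — g (White) has g→h.
A3 = A2; e.g. e (Black) can still go to j. Fixed point.
White's winning region = {g, h, i}.

g, h, i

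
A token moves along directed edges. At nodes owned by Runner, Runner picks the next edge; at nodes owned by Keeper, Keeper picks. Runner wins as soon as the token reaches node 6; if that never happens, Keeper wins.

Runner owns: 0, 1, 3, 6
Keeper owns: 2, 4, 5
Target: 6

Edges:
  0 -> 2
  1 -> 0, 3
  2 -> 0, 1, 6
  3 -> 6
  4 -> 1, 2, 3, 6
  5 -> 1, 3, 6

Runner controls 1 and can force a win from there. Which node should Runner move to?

A0 = {6}
A1: add {3} — 3 (Runner) has 3→6.
A2: add {1} — 1 (Runner) has 1→3.
A3: add {5} — 5 (Keeper): all of {1, 3, 6} already in.
A4 = A3; e.g. 0 (Runner) has no edge into A3. Fixed point.
From 1, successor 3 is in the attractor (rank 1); the other successor 0 is not.

3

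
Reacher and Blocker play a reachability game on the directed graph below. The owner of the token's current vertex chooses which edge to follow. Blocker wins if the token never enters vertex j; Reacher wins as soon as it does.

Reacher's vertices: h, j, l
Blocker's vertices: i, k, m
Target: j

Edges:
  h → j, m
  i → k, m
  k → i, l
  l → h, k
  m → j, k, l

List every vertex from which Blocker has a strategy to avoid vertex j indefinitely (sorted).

A0 = {j}
A1: add {h} — h (Reacher) has h→j.
A2: add {l} — l (Reacher) has l→h.
A3 = A2; e.g. i (Blocker) can still go to k. Fixed point.
Reacher's attractor = {h, j, l}; Blocker avoids the target exactly from the complement.

i, k, m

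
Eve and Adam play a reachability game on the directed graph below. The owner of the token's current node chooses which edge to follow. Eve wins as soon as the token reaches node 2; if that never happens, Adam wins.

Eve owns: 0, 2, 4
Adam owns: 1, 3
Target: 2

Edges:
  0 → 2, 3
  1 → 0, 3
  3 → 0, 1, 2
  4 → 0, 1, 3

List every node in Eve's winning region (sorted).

A0 = {2}
A1: add {0} — 0 (Eve) has 0→2.
A2: add {4} — 4 (Eve) has 4→0.
A3 = A2; e.g. 1 (Adam) can still go to 3. Fixed point.
Eve's winning region = {0, 2, 4}.

0, 2, 4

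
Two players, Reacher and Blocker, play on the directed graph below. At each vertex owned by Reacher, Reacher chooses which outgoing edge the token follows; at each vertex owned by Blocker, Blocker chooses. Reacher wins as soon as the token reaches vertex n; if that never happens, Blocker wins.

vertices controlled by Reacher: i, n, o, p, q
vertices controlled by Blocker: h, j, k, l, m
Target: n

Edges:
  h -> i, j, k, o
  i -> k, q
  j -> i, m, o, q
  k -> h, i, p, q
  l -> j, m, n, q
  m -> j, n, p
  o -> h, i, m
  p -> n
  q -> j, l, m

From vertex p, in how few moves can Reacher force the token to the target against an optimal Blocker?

1

A0 = {n}
A1: add {p} — p (Reacher) has p→n.
A2 = A1; e.g. h (Blocker) can still go to i. Fixed point.
p enters the attractor at level 1, so Reacher can force the target in 1 move from there.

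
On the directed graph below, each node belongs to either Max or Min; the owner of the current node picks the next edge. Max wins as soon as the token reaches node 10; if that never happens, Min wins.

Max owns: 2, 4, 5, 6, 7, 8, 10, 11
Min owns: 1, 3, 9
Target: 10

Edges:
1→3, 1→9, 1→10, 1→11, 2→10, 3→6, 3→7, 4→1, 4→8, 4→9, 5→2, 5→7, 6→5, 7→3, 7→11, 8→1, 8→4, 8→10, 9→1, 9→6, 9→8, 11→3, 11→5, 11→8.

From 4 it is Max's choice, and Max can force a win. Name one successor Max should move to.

A0 = {10}
A1: add {2, 8} — 2 (Max) has 2→10; 8 (Max) has 8→10.
A2: add {4, 5, 11} — 4 (Max) has 4→8; 5 (Max) has 5→2; 11 (Max) has 11→8.
A3: add {6, 7} — 6 (Max) has 6→5; 7 (Max) has 7→11.
A4: add {3} — 3 (Min): all of {6, 7} already in.
A5 = A4; e.g. 1 (Min) can still go to 9. Fixed point.
From 4, successor 8 is in the attractor (rank 1); the other successors 1, 9 are not.

8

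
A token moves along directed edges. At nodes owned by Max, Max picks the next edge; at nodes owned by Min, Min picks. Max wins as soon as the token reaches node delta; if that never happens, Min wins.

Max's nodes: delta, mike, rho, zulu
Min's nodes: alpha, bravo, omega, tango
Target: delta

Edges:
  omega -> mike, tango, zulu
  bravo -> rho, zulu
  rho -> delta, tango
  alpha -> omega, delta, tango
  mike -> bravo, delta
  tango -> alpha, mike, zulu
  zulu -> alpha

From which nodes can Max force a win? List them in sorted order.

A0 = {delta}
A1: add {mike, rho} — rho (Max) has rho→delta; mike (Max) has mike→delta.
A2 = A1; e.g. omega (Min) can still go to tango. Fixed point.
Max's winning region = {delta, mike, rho}.

delta, mike, rho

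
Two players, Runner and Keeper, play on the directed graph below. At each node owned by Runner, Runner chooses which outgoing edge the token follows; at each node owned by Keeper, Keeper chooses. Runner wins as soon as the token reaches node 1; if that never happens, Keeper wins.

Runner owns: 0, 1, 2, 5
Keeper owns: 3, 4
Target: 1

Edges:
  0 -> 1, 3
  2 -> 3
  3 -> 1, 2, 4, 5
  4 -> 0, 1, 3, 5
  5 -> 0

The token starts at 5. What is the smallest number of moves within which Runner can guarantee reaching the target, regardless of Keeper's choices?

2

A0 = {1}
A1: add {0} — 0 (Runner) has 0→1.
A2: add {5} — 5 (Runner) has 5→0.
A3 = A2; e.g. 2 (Runner) has no edge into A2. Fixed point.
5 enters the attractor at level 2, so Runner can force the target in 2 moves from there.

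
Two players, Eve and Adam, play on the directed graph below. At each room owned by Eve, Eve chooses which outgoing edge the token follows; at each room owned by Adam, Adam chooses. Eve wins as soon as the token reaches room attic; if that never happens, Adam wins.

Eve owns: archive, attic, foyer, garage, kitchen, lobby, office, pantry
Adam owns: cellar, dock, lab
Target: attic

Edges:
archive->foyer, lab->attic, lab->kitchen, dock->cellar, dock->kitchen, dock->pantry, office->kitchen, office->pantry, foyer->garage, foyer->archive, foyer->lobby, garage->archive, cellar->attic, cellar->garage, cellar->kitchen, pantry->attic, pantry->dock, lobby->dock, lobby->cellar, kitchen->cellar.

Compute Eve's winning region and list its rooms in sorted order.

A0 = {attic}
A1: add {pantry} — pantry (Eve) has pantry→attic.
A2: add {office} — office (Eve) has office→pantry.
A3 = A2; e.g. dock (Adam) can still go to cellar. Fixed point.
Eve's winning region = {attic, office, pantry}.

attic, office, pantry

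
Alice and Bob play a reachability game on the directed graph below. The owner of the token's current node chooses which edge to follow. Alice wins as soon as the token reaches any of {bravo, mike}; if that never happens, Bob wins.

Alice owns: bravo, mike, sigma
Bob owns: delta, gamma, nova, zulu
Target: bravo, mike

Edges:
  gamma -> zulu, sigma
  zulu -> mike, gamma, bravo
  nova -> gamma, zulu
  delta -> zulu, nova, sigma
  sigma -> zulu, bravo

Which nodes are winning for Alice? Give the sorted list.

bravo, mike, sigma

A0 = {bravo, mike}
A1: add {sigma} — sigma (Alice) has sigma→bravo.
A2 = A1; e.g. gamma (Bob) can still go to zulu. Fixed point.
Alice's winning region = {bravo, mike, sigma}.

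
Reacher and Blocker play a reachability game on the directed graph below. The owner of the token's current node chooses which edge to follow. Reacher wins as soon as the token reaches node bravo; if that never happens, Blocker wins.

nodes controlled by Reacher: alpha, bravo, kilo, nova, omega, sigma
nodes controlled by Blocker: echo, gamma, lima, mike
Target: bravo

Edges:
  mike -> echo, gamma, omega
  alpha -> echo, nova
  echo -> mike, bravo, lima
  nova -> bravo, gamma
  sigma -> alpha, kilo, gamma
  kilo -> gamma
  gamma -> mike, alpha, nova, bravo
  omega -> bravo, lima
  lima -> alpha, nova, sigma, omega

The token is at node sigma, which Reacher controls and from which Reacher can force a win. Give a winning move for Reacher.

A0 = {bravo}
A1: add {nova, omega} — nova (Reacher) has nova→bravo; omega (Reacher) has omega→bravo.
A2: add {alpha} — alpha (Reacher) has alpha→nova.
A3: add {sigma} — sigma (Reacher) has sigma→alpha.
A4: add {lima} — lima (Blocker): all of {alpha, nova, sigma, omega} already in.
A5 = A4; e.g. mike (Blocker) can still go to echo. Fixed point.
From sigma, successor alpha is in the attractor (rank 2); the other successors gamma, kilo are not.

alpha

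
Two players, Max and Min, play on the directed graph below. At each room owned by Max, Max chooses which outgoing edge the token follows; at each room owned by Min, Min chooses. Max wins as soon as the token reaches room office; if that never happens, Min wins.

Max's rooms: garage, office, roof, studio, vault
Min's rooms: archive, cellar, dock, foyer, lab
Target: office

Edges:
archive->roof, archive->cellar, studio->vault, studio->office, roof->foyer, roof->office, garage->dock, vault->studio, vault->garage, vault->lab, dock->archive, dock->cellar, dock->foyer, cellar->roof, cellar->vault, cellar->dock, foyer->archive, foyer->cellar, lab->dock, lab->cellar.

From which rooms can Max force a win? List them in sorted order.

A0 = {office}
A1: add {roof, studio} — studio (Max) has studio→office; roof (Max) has roof→office.
A2: add {vault} — vault (Max) has vault→studio.
A3 = A2; e.g. archive (Min) can still go to cellar. Fixed point.
Max's winning region = {office, roof, studio, vault}.

office, roof, studio, vault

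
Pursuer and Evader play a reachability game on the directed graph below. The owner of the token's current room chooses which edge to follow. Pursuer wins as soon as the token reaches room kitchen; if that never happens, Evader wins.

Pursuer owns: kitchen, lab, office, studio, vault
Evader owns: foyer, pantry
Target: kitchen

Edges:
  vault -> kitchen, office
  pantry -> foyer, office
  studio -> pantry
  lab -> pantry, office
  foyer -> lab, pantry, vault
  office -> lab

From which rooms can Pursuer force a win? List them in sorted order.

A0 = {kitchen}
A1: add {vault} — vault (Pursuer) has vault→kitchen.
A2 = A1; e.g. lab (Pursuer) has no edge into A1. Fixed point.
Pursuer's winning region = {kitchen, vault}.

kitchen, vault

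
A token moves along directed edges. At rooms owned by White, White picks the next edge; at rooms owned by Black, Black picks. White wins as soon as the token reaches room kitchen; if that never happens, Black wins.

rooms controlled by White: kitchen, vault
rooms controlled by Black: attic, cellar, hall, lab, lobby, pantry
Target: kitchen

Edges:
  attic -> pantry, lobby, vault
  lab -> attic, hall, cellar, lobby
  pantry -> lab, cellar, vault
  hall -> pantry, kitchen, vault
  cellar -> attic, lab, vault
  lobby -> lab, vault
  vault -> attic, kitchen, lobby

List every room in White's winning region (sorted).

kitchen, vault

A0 = {kitchen}
A1: add {vault} — vault (White) has vault→kitchen.
A2 = A1; e.g. attic (Black) can still go to pantry. Fixed point.
White's winning region = {kitchen, vault}.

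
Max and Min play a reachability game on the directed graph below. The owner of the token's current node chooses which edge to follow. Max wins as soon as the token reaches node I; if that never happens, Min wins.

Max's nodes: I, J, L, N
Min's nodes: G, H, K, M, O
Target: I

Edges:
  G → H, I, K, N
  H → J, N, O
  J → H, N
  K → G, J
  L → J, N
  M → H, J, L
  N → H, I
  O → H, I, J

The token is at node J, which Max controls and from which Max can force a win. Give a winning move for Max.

A0 = {I}
A1: add {N} — N (Max) has N→I.
A2: add {J, L} — J (Max) has J→N; L (Max) has L→N.
A3 = A2; e.g. G (Min) can still go to H. Fixed point.
From J, successor N is in the attractor (rank 1); the other successor H is not.

N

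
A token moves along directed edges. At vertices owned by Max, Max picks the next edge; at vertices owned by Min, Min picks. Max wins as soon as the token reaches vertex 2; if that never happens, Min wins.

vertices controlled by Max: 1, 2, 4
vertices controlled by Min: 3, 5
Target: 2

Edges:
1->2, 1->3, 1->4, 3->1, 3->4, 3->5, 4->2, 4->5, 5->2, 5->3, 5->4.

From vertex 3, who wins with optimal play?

A0 = {2}
A1: add {1, 4} — 1 (Max) has 1→2; 4 (Max) has 4→2.
A2 = A1; e.g. 3 (Min) can still go to 5. Fixed point.
3 never enters the attractor, so Min can avoid the target forever.

Min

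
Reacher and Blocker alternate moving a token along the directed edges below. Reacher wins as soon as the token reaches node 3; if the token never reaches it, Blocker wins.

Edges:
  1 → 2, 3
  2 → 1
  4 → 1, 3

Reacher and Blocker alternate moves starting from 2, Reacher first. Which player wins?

Track states (vertex, player-to-move).
A0 = {(3,Reacher), (3,Blocker)}
A1: add {(1,Reacher), (4,Reacher)}.
A2: add {(2,Blocker), (4,Blocker)}.
A3 = A2; e.g. (1,Blocker) stays out. (2,Reacher) never enters ⇒ Blocker avoids the target.

Blocker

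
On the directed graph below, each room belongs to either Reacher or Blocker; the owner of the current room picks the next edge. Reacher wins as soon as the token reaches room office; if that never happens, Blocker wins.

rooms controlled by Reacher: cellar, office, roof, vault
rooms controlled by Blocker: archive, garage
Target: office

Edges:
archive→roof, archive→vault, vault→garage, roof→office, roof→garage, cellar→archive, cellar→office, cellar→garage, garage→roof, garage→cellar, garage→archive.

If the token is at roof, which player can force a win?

Reacher

A0 = {office}
A1: add {cellar, roof} — roof (Reacher) has roof→office; cellar (Reacher) has cellar→office.
A2 = A1; e.g. archive (Blocker) can still go to vault. Fixed point.
roof ∈ A1, so Reacher can force the target.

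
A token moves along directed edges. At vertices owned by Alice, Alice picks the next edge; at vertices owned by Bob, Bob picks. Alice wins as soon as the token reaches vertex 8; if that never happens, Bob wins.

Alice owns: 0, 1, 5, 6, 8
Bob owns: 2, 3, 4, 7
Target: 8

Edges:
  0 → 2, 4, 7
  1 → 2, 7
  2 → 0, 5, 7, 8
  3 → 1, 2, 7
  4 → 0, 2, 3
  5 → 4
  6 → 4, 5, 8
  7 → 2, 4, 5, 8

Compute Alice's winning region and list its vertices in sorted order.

6, 8

A0 = {8}
A1: add {6} — 6 (Alice) has 6→8.
A2 = A1; e.g. 0 (Alice) has no edge into A1. Fixed point.
Alice's winning region = {6, 8}.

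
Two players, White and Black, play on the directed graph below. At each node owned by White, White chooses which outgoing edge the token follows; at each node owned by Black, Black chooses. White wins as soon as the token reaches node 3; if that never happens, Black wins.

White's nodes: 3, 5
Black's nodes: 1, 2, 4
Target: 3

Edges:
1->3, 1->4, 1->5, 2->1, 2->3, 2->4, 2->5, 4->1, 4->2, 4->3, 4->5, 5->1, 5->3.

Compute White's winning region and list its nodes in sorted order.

A0 = {3}
A1: add {5} — 5 (White) has 5→3.
A2 = A1; e.g. 1 (Black) can still go to 4. Fixed point.
White's winning region = {3, 5}.

3, 5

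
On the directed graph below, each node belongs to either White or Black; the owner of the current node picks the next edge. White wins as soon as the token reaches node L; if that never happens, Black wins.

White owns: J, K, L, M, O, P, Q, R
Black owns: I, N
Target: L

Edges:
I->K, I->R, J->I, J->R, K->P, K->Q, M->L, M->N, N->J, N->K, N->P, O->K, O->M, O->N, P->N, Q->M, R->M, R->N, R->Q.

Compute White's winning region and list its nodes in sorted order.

A0 = {L}
A1: add {M} — M (White) has M→L.
A2: add {O, Q, R} — O (White) has O→M; Q (White) has Q→M; R (White) has R→M.
A3: add {J, K} — J (White) has J→R; K (White) has K→Q.
A4: add {I} — I (Black): all of {K, R} already in.
A5 = A4; e.g. N (Black) can still go to P. Fixed point.
White's winning region = {I, J, K, L, M, O, Q, R}.

I, J, K, L, M, O, Q, R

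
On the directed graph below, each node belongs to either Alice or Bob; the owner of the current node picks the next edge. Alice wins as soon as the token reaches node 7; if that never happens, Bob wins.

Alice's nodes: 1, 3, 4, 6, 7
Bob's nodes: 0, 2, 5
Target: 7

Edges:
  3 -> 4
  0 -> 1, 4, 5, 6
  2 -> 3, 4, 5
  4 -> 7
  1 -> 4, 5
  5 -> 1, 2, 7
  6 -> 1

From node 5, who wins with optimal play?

A0 = {7}
A1: add {4} — 4 (Alice) has 4→7.
A2: add {1, 3} — 1 (Alice) has 1→4; 3 (Alice) has 3→4.
A3: add {6} — 6 (Alice) has 6→1.
A4 = A3; e.g. 0 (Bob) can still go to 5. Fixed point.
5 never enters the attractor, so Bob can avoid the target forever.

Bob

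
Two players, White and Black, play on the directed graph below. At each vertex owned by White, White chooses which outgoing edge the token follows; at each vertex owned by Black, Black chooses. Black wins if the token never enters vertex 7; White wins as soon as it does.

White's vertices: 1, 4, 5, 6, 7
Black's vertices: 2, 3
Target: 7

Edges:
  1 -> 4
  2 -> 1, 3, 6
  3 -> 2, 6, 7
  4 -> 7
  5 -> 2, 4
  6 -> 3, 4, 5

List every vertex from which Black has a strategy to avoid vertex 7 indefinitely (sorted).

2, 3

A0 = {7}
A1: add {4} — 4 (White) has 4→7.
A2: add {1, 5, 6} — 1 (White) has 1→4; 5 (White) has 5→4; 6 (White) has 6→4.
A3 = A2; e.g. 2 (Black) can still go to 3. Fixed point.
White's attractor = {1, 4, 5, 6, 7}; Black avoids the target exactly from the complement.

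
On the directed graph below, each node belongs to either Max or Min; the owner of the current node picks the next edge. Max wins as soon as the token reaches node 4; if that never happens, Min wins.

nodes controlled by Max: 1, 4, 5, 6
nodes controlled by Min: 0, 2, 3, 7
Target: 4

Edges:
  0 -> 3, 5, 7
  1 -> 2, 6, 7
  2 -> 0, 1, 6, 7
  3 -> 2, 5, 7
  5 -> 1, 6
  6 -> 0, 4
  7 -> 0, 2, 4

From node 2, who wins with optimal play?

Min

A0 = {4}
A1: add {6} — 6 (Max) has 6→4.
A2: add {1, 5} — 1 (Max) has 1→6; 5 (Max) has 5→6.
A3 = A2; e.g. 0 (Min) can still go to 3. Fixed point.
2 never enters the attractor, so Min can avoid the target forever.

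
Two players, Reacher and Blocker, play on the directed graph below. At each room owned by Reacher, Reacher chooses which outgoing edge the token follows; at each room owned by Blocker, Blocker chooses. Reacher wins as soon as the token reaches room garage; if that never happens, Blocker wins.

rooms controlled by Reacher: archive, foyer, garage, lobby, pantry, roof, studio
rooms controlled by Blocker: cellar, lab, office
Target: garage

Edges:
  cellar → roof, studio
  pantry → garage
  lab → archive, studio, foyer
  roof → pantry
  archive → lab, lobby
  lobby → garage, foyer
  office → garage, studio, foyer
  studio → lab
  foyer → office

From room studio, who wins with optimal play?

Blocker

A0 = {garage}
A1: add {lobby, pantry} — pantry (Reacher) has pantry→garage; lobby (Reacher) has lobby→garage.
A2: add {archive, roof} — roof (Reacher) has roof→pantry; archive (Reacher) has archive→lobby.
A3 = A2; e.g. cellar (Blocker) can still go to studio. Fixed point.
studio never enters the attractor, so Blocker can avoid the target forever.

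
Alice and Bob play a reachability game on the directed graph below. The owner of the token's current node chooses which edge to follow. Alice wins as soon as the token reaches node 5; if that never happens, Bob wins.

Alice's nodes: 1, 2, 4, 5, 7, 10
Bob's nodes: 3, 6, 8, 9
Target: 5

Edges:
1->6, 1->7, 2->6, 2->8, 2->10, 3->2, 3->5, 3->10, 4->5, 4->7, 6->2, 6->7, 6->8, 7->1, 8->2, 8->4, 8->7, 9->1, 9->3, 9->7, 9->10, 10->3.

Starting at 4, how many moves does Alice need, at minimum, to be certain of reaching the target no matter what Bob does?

1

A0 = {5}
A1: add {4} — 4 (Alice) has 4→5.
A2 = A1; e.g. 1 (Alice) has no edge into A1. Fixed point.
4 enters the attractor at level 1, so Alice can force the target in 1 move from there.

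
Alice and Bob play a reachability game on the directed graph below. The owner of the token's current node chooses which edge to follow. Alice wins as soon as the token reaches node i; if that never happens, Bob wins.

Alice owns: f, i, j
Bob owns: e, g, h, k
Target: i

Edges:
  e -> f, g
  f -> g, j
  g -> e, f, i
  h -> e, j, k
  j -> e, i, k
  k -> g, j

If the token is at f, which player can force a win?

Alice

A0 = {i}
A1: add {j} — j (Alice) has j→i.
A2: add {f} — f (Alice) has f→j.
A3 = A2; e.g. e (Bob) can still go to g. Fixed point.
f ∈ A2, so Alice can force the target.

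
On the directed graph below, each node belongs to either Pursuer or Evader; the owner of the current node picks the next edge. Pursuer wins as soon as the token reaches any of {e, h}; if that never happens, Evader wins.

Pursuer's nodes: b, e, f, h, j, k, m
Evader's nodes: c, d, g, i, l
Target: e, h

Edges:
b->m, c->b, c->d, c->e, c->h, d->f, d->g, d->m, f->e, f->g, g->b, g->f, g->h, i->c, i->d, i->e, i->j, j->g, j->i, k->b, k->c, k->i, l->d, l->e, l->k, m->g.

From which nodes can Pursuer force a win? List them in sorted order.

e, f, h

A0 = {e, h}
A1: add {f} — f (Pursuer) has f→e.
A2 = A1; e.g. b (Pursuer) has no edge into A1. Fixed point.
Pursuer's winning region = {e, f, h}.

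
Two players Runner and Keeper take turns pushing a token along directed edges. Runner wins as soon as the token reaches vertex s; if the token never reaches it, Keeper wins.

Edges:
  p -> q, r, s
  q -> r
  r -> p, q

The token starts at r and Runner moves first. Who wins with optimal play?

Keeper

Track states (vertex, player-to-move).
A0 = {(s,Runner), (s,Keeper)}
A1: add {(p,Runner)}.
A2 = A1; e.g. (p,Keeper) stays out. (r,Runner) never enters ⇒ Keeper avoids the target.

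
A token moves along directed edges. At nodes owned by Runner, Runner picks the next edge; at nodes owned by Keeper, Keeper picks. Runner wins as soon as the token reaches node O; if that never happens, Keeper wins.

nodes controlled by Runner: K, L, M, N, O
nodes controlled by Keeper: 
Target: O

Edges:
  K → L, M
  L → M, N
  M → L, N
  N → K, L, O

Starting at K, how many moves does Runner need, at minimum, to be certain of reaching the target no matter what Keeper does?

A0 = {O}
A1: add {N} — N (Runner) has N→O.
A2: add {L, M} — L (Runner) has L→N; M (Runner) has M→N.
A3: add {K} — K (Runner) has K→L.
A3 = all vertices. Fixed point.
K enters the attractor at level 3, so Runner can force the target in 3 moves from there.

3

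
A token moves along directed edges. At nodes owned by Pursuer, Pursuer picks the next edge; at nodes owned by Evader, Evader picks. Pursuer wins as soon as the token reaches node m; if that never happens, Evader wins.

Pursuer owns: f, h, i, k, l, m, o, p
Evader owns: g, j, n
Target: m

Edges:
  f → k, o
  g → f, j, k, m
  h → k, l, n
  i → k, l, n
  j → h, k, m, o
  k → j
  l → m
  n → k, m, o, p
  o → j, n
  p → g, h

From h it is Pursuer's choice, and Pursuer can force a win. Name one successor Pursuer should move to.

A0 = {m}
A1: add {l} — l (Pursuer) has l→m.
A2: add {h, i} — h (Pursuer) has h→l; i (Pursuer) has i→l.
A3: add {p} — p (Pursuer) has p→h.
A4 = A3; e.g. f (Pursuer) has no edge into A3. Fixed point.
From h, successor l is in the attractor (rank 1); the other successors k, n are not.

l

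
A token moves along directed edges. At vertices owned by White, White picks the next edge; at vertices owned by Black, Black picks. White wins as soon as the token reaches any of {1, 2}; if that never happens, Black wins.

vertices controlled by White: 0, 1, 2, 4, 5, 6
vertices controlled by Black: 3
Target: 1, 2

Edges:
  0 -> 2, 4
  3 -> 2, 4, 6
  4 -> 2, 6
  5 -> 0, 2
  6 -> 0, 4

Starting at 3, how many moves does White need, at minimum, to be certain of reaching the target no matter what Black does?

A0 = {1, 2}
A1: add {0, 4, 5} — 0 (White) has 0→2; 4 (White) has 4→2; 5 (White) has 5→2.
A2: add {6} — 6 (White) has 6→0.
A3: add {3} — 3 (Black): all of {2, 4, 6} already in.
A3 = all vertices. Fixed point.
3 enters the attractor at level 3, so White can force the target in 3 moves from there.

3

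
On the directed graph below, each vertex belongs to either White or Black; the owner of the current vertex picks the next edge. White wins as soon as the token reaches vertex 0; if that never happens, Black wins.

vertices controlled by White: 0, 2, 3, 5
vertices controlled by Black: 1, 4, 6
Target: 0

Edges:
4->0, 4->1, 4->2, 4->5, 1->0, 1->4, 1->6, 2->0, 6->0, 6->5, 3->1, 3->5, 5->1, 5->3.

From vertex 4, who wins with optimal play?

Black

A0 = {0}
A1: add {2} — 2 (White) has 2→0.
A2 = A1; e.g. 1 (Black) can still go to 4. Fixed point.
4 never enters the attractor, so Black can avoid the target forever.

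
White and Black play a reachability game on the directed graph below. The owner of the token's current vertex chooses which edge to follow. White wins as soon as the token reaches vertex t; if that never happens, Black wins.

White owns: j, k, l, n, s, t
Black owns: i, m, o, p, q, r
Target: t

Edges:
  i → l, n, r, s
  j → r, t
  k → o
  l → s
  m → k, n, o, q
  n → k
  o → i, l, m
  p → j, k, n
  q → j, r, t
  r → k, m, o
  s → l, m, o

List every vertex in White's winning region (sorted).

j, t

A0 = {t}
A1: add {j} — j (White) has j→t.
A2 = A1; e.g. i (Black) can still go to l. Fixed point.
White's winning region = {j, t}.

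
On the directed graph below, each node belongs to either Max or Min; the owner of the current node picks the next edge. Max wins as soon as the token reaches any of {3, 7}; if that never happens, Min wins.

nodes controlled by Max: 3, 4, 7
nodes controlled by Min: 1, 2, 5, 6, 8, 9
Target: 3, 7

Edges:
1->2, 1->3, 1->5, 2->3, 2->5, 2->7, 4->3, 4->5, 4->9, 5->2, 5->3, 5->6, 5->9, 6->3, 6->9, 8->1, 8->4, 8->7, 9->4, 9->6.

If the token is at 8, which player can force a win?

Min

A0 = {3, 7}
A1: add {4} — 4 (Max) has 4→3.
A2 = A1; e.g. 1 (Min) can still go to 2. Fixed point.
8 never enters the attractor, so Min can avoid the target forever.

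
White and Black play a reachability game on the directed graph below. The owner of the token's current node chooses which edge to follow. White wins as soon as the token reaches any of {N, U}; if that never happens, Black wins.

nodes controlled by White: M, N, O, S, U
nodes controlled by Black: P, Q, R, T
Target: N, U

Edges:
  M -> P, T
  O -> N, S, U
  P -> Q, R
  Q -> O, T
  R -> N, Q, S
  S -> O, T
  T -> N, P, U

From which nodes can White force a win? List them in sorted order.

A0 = {N, U}
A1: add {O} — O (White) has O→N.
A2: add {S} — S (White) has S→O.
A3 = A2; e.g. M (White) has no edge into A2. Fixed point.
White's winning region = {N, O, S, U}.

N, O, S, U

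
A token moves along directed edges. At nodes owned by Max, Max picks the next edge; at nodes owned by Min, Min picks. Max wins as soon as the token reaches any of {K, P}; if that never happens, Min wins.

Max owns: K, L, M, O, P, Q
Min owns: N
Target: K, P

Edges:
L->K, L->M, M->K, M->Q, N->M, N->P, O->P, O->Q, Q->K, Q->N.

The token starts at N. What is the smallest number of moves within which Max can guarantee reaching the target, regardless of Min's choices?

2

A0 = {K, P}
A1: add {L, M, O, Q} — L (Max) has L→K; M (Max) has M→K; O (Max) has O→P; Q (Max) has Q→K.
A2: add {N} — N (Min): all of {M, P} already in.
A2 = all vertices. Fixed point.
N enters the attractor at level 2, so Max can force the target in 2 moves from there.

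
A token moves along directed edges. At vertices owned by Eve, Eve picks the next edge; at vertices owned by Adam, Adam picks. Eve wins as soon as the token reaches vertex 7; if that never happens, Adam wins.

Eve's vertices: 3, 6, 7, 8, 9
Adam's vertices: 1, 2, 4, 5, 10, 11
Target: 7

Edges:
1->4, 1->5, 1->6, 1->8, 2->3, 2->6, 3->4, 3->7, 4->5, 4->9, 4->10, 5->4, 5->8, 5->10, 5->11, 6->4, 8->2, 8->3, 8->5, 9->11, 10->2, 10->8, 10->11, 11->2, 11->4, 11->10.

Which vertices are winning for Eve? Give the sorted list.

A0 = {7}
A1: add {3} — 3 (Eve) has 3→7.
A2: add {8} — 8 (Eve) has 8→3.
A3 = A2; e.g. 1 (Adam) can still go to 4. Fixed point.
Eve's winning region = {3, 7, 8}.

3, 7, 8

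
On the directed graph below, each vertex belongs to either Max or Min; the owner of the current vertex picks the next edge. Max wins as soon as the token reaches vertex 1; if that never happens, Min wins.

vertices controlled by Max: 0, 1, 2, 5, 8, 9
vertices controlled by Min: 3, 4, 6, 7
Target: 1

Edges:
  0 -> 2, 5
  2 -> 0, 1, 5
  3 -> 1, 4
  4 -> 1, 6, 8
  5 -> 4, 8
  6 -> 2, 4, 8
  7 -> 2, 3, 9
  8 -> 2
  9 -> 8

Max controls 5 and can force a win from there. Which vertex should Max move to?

A0 = {1}
A1: add {2} — 2 (Max) has 2→1.
A2: add {0, 8} — 0 (Max) has 0→2; 8 (Max) has 8→2.
A3: add {5, 9} — 5 (Max) has 5→8; 9 (Max) has 9→8.
A4 = A3; e.g. 3 (Min) can still go to 4. Fixed point.
From 5, successor 8 is in the attractor (rank 2); the other successor 4 is not.

8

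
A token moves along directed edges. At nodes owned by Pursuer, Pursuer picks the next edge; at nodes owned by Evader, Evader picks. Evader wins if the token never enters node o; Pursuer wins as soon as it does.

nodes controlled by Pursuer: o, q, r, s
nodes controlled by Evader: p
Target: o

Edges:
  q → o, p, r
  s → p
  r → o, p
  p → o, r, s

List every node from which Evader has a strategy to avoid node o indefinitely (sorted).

p, s

A0 = {o}
A1: add {q, r} — q (Pursuer) has q→o; r (Pursuer) has r→o.
A2 = A1; e.g. p (Evader) can still go to s. Fixed point.
Pursuer's attractor = {o, q, r}; Evader avoids the target exactly from the complement.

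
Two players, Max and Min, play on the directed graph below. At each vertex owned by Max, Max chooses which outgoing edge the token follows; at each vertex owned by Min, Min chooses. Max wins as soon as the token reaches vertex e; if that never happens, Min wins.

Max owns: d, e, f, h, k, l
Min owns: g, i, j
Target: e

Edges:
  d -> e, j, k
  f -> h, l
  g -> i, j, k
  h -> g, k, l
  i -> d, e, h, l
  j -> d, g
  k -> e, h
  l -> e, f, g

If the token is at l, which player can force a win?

Max

A0 = {e}
A1: add {d, k, l} — d (Max) has d→e; k (Max) has k→e; l (Max) has l→e.
l ∈ A1, so Max can force the target.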